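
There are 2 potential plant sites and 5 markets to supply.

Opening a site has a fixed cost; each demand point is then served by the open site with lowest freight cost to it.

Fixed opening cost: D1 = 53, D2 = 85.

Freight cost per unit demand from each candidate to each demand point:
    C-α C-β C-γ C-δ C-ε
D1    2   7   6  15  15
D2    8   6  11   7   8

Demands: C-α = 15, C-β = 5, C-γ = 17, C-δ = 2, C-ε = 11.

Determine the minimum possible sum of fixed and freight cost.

402

Open {D1, D2}: assign each demand point to its cheapest open site.
  C-α→D1 15×2=30, C-β→D2 5×6=30, C-γ→D1 17×6=102, C-δ→D2 2×7=14, C-ε→D2 11×8=88
  freight cost 264, fixed 138 → total 402.
Compare {D1}: freight cost 362 + fixed 53 = 415.
Compare {D2}: freight cost 439 + fixed 85 = 524.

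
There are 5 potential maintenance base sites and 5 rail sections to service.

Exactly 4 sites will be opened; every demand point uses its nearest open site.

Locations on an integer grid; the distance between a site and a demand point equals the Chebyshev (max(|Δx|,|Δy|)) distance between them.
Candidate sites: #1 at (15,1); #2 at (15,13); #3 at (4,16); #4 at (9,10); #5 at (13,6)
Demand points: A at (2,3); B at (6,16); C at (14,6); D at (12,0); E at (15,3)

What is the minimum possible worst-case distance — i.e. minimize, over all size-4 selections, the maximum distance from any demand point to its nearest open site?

Open {#1, #2, #3, #4}.
  Farthest demand point is A at distance 7 (to #4); all others are ≤ 7.
With {#1, #2, #4, #5} the worst case is 7.
With {#1, #3, #4, #5} the worst case is 7.
No size-4 selection achieves below 7.

7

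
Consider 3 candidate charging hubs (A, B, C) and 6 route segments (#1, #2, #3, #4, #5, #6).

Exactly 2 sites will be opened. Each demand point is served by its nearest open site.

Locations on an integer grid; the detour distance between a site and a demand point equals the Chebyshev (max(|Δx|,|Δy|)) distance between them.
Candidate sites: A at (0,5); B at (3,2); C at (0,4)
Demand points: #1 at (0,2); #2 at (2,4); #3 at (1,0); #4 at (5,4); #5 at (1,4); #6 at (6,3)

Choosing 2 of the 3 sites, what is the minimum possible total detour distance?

Open {B, C}.
  #1→C 2, #2→B 2, #3→B 2, #4→B 2, #5→C 1, #6→B 3  ⇒ total 12.
Compare {A, B}: total 13.
Compare {A, C}: total 20.

12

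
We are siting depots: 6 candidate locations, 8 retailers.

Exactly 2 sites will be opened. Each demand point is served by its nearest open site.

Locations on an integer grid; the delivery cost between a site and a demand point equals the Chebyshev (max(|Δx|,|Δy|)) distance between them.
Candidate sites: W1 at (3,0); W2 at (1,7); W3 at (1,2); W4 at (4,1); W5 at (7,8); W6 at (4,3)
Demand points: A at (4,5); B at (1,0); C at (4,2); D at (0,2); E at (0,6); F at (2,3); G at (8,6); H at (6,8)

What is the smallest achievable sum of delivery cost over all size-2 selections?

Open {W3, W5}.
  A→W3 3, B→W3 2, C→W3 3, D→W3 1, E→W3 4, F→W3 1, G→W5 2, H→W5 1  ⇒ total 17.
Compare {W5, W6}: total 19.
Compare {W3, W6}: total 20.
No size-2 selection does better; minimum is 17.

17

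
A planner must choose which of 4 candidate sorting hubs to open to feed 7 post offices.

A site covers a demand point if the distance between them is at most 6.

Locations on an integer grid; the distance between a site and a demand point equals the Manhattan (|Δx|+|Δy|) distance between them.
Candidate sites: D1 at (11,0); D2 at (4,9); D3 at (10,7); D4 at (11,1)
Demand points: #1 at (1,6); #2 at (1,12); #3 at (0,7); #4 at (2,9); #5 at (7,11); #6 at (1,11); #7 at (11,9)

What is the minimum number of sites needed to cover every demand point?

Coverage sets (demand points within 6 of each site):
  D1: {}
  D2: {#1, #2, #3, #4, #5, #6}
  D3: {#7}
  D4: {}
No single site covers all 7 demand points.
But {D2, D3} covers everything, so the minimum is 2.

2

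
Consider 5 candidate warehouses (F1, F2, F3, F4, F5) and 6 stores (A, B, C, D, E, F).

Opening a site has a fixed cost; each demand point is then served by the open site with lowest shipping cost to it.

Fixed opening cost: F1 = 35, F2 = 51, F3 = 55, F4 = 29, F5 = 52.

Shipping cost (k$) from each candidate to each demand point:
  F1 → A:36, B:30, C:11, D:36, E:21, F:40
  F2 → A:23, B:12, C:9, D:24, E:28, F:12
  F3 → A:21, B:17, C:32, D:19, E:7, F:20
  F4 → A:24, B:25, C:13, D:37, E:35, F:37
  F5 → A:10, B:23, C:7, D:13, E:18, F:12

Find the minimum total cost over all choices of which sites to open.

135

Open {F5}: assign each demand point to its cheapest open site.
  A→F5 10, B→F5 23, C→F5 7, D→F5 13, E→F5 18, F→F5 12
  shipping cost 83, fixed 52 → total 135.
Compare {F2}: shipping cost 108 + fixed 51 = 159.
Compare {F4, F5}: shipping cost 83 + fixed 81 = 164.
Compare {F1, F5}: shipping cost 83 + fixed 87 = 170.
All other subsets cost ≥ 159. Minimum total cost: 135.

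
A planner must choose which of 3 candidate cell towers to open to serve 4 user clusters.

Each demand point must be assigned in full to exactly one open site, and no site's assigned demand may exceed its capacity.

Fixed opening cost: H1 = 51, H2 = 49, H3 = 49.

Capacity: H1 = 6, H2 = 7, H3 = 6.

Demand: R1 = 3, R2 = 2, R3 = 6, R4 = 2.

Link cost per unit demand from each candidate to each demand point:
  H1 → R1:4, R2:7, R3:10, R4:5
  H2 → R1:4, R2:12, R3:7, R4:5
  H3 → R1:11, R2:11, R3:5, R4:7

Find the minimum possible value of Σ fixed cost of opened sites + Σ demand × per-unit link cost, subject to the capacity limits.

Open {H2, H3}; cheapest assignment that respects the capacities:
  H2 (cap 7, load 7): R1, R2, R4 — cost 3×4 + 2×12 + 2×5 = 46
  H3 (cap 6, load 6): R3 — cost 6×5 = 30
  Shipping 76, fixed 98 → total 174.
  Any other capacity-feasible assignment to {H2, H3} ships for at least 76.
Compare {H1, H2}: its best feasible assignment gives total 206.
Compare {H1, H2, H3}: its best feasible assignment gives total 215.
Every other set of open sites that can feasibly serve all demand totals ≥ 206 even under its best assignment. Minimum: 174.

174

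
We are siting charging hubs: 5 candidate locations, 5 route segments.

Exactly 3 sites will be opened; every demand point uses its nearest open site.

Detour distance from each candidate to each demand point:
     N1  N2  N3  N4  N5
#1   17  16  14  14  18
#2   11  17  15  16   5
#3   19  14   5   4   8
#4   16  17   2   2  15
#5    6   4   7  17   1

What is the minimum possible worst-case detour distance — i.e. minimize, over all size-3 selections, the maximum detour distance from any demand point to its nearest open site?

Open {#1, #3, #5}.
  Farthest demand point is N1 at detour distance 6 (to #5); all others are ≤ 6.
With {#1, #4, #5} the worst case is 6.
With {#2, #3, #5} the worst case is 6.
No size-3 selection achieves below 6.

6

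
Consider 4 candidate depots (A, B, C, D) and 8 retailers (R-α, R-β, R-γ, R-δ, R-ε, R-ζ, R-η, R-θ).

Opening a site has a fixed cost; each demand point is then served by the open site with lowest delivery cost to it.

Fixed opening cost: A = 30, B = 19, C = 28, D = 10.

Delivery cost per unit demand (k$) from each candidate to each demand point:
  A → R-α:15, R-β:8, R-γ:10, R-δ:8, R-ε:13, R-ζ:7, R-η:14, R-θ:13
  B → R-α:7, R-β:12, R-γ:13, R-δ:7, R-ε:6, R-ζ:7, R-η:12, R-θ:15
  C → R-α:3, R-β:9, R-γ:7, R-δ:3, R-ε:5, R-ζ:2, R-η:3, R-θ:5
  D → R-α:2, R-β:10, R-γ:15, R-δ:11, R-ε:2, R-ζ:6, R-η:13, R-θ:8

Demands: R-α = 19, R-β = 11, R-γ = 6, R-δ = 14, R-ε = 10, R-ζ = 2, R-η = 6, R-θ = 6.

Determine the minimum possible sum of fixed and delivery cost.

Open {C, D}: assign each demand point to its cheapest open site.
  R-α→D 19×2=38, R-β→C 11×9=99, R-γ→C 6×7=42, R-δ→C 14×3=42, R-ε→D 10×2=20, R-ζ→C 2×2=4, R-η→C 6×3=18, R-θ→C 6×5=30
  delivery cost 293, fixed 38 → total 331.
Compare {A, C, D}: delivery cost 282 + fixed 68 = 350.
Compare {B, C, D}: delivery cost 293 + fixed 57 = 350.
Compare {A, B, C, D}: delivery cost 282 + fixed 87 = 369.
All other subsets cost ≥ 350. Minimum total cost: 331.

331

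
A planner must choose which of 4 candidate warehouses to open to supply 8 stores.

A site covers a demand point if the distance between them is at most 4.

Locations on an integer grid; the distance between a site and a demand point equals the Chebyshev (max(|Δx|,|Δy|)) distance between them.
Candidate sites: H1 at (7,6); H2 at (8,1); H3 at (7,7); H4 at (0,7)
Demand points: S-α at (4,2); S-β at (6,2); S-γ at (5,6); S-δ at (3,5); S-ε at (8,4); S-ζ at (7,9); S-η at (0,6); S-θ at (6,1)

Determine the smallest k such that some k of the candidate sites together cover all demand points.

Coverage sets (demand points within 4 of each site):
  H1: {S-α, S-β, S-γ, S-δ, S-ε, S-ζ}
  H2: {S-α, S-β, S-ε, S-θ}
  H3: {S-γ, S-δ, S-ε, S-ζ}
  H4: {S-δ, S-η}
No 2 sites suffice: every size-2 union leaves at least one demand point uncovered.
But {H1, H2, H4} covers everything, so the minimum is 3.

3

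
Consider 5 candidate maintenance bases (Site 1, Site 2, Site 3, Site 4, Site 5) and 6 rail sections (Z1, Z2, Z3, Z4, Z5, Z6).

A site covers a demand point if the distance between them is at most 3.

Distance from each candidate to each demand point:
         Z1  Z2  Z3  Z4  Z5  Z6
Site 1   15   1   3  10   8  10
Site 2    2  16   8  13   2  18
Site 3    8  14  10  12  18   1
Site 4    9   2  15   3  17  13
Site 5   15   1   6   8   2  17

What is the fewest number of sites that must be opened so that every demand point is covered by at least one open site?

4

Coverage sets (demand points within 3 of each site):
  Site 1: {Z2, Z3}
  Site 2: {Z1, Z5}
  Site 3: {Z6}
  Site 4: {Z2, Z4}
  Site 5: {Z2, Z5}
No 3 sites suffice: every size-3 union leaves at least one demand point uncovered.
But {Site 1, Site 2, Site 3, Site 4} covers everything, so the minimum is 4.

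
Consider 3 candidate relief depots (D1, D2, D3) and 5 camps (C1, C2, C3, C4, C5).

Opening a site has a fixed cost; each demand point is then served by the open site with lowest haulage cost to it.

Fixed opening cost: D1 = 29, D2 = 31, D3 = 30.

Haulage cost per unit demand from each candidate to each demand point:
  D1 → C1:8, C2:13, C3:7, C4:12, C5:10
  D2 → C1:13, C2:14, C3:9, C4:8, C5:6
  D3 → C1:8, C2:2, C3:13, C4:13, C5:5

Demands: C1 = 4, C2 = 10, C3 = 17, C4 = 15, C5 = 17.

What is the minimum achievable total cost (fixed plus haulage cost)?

466

Open {D1, D2, D3}: assign each demand point to its cheapest open site.
  C1→D1 4×8=32, C2→D3 10×2=20, C3→D1 17×7=119, C4→D2 15×8=120, C5→D3 17×5=85
  haulage cost 376, fixed 90 → total 466.
Compare {D2, D3}: haulage cost 410 + fixed 61 = 471.
Compare {D1, D3}: haulage cost 436 + fixed 59 = 495.
Compare {D1, D2}: haulage cost 503 + fixed 60 = 563.
All other subsets cost ≥ 471. Minimum total cost: 466.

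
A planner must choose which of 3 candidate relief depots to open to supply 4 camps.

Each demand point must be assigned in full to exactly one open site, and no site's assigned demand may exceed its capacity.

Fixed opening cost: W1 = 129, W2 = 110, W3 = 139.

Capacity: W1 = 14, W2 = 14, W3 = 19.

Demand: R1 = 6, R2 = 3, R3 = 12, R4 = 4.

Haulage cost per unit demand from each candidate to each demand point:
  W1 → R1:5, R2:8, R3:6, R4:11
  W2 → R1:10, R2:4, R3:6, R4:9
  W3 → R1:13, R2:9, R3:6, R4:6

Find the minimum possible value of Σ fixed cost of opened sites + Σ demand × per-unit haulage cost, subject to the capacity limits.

409

Open {W1, W2}; cheapest assignment that respects the capacities:
  W1 (cap 14, load 13): R1, R2, R4 — cost 6×5 + 3×8 + 4×11 = 98
  W2 (cap 14, load 12): R3 — cost 12×6 = 72
  Shipping 170, fixed 239 → total 409.
  Any other capacity-feasible assignment to {W1, W2} ships for at least 170.
Compare {W2, W3}: its best feasible assignment gives total 417.
Compare {W1, W3}: its best feasible assignment gives total 418.
Every other set of open sites that can feasibly serve all demand totals ≥ 417 even under its best assignment. Minimum: 409.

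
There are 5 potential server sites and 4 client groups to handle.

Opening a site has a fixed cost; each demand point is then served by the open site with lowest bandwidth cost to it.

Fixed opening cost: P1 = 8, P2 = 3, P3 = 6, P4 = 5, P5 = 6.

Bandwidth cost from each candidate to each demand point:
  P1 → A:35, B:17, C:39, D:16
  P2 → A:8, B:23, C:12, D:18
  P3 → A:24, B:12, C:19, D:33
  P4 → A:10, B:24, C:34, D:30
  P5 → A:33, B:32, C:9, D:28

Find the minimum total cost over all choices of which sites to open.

59

Open {P2, P3}: assign each demand point to its cheapest open site.
  A→P2 8, B→P3 12, C→P2 12, D→P2 18
  bandwidth cost 50, fixed 9 → total 59.
Compare {P2, P3, P5}: bandwidth cost 47 + fixed 15 = 62.
Compare {P2}: bandwidth cost 61 + fixed 3 = 64.
Compare {P1, P2}: bandwidth cost 53 + fixed 11 = 64.
All other subsets cost ≥ 62. Minimum total cost: 59.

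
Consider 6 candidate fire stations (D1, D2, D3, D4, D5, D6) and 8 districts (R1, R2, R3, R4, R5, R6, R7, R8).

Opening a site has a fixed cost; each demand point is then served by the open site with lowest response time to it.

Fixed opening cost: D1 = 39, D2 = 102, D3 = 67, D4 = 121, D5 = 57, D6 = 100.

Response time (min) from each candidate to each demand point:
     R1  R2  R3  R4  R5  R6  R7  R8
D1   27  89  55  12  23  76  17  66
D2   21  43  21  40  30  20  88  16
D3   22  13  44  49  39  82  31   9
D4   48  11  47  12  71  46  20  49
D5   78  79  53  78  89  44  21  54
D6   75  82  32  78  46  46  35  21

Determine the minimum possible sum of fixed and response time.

314

Open {D1, D2}: assign each demand point to its cheapest open site.
  R1→D2 21, R2→D2 43, R3→D2 21, R4→D1 12, R5→D1 23, R6→D2 20, R7→D1 17, R8→D2 16
  response time 173, fixed 141 → total 314.
Compare {D1, D3}: response time 216 + fixed 106 = 322.
Compare {D1, D2, D3}: response time 136 + fixed 208 = 344.
Compare {D1, D3, D5}: response time 184 + fixed 163 = 347.
All other subsets cost ≥ 322. Minimum total cost: 314.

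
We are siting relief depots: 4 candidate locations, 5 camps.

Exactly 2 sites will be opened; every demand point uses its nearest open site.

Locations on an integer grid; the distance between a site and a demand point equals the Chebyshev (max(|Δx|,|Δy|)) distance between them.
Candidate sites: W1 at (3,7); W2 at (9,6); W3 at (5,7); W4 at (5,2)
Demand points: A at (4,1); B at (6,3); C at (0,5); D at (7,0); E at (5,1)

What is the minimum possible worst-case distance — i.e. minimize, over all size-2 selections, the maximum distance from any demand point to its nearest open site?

3

Open {W1, W4}.
  Farthest demand point is C at distance 3 (to W1); all others are ≤ 3.
With {W2, W4} the worst case is 5.
With {W3, W4} the worst case is 5.
No size-2 selection achieves below 3.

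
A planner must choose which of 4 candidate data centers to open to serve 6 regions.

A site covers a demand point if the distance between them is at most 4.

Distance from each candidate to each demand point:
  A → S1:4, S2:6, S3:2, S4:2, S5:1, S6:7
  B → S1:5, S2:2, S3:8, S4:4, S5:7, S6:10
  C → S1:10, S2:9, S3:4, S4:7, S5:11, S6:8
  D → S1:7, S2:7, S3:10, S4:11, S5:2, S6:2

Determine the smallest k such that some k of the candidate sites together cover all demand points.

Coverage sets (demand points within 4 of each site):
  A: {S1, S3, S4, S5}
  B: {S2, S4}
  C: {S3}
  D: {S5, S6}
No 2 sites suffice: every size-2 union leaves at least one demand point uncovered.
But {A, B, D} covers everything, so the minimum is 3.

3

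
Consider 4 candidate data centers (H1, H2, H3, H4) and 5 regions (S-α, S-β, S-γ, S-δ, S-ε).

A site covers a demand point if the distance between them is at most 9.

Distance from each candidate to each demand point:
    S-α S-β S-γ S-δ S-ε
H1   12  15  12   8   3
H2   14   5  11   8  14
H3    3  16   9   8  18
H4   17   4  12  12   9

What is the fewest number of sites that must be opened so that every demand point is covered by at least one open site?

Coverage sets (demand points within 9 of each site):
  H1: {S-δ, S-ε}
  H2: {S-β, S-δ}
  H3: {S-α, S-γ, S-δ}
  H4: {S-β, S-ε}
No single site covers all 5 demand points.
But {H3, H4} covers everything, so the minimum is 2.

2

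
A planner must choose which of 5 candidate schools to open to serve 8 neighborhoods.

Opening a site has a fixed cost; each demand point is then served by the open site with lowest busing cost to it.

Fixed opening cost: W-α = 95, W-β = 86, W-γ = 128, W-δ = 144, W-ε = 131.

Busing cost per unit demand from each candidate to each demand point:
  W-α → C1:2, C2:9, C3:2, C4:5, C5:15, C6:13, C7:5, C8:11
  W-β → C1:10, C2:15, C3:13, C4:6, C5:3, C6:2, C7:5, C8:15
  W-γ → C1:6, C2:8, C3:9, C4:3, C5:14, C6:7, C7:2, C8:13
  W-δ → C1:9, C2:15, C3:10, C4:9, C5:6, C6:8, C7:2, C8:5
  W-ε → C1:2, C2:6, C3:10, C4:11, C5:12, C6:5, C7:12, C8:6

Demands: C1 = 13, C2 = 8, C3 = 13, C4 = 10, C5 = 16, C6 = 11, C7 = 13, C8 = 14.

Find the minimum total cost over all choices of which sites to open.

644

Open {W-α, W-β}: assign each demand point to its cheapest open site.
  C1→W-α 13×2=26, C2→W-α 8×9=72, C3→W-α 13×2=26, C4→W-α 10×5=50, C5→W-β 16×3=48, C6→W-β 11×2=22, C7→W-α 13×5=65, C8→W-α 14×11=154
  busing cost 463, fixed 181 → total 644.
Compare {W-α, W-β, W-δ}: busing cost 340 + fixed 325 = 665.
Compare {W-α, W-β, W-ε}: busing cost 369 + fixed 312 = 681.
Compare {W-α, W-δ}: busing cost 454 + fixed 239 = 693.
All other subsets cost ≥ 665. Minimum total cost: 644.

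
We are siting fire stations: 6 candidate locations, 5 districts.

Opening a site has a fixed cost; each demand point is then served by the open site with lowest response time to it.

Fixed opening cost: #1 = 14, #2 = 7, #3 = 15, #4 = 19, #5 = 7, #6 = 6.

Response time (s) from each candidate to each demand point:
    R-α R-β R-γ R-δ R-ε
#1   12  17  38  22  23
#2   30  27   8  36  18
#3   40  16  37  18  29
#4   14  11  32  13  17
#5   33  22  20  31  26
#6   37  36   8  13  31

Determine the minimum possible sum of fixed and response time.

88

Open {#4, #6}: assign each demand point to its cheapest open site.
  R-α→#4 14, R-β→#4 11, R-γ→#6 8, R-δ→#4 13, R-ε→#4 17
  response time 63, fixed 25 → total 88.
Compare {#2, #4}: response time 63 + fixed 26 = 89.
Compare {#1, #6}: response time 73 + fixed 20 = 93.
Compare {#1, #2, #6}: response time 68 + fixed 27 = 95.
All other subsets cost ≥ 89. Minimum total cost: 88.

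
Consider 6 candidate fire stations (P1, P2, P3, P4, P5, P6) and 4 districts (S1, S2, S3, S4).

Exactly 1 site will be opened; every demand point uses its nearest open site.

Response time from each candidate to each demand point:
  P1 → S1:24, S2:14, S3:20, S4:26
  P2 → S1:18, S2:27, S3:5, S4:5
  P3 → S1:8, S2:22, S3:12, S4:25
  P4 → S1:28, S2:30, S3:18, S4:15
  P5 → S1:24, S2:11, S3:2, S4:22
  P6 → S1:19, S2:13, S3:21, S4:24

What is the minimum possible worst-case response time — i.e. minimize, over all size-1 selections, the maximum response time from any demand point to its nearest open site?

Open {P5}.
  Farthest demand point is S1 at response time 24 (to P5); all others are ≤ 24.
With {P6} the worst case is 24.
With {P3} the worst case is 25.
No size-1 selection achieves below 24.

24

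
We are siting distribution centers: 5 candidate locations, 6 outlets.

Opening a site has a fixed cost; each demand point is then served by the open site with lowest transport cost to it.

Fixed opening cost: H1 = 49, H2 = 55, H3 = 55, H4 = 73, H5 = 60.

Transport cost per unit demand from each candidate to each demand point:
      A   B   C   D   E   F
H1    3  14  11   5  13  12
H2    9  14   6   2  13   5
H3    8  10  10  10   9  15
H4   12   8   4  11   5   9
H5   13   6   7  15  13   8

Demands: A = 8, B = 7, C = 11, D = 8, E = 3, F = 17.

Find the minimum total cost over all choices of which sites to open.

416

Open {H2, H4}: assign each demand point to its cheapest open site.
  A→H2 8×9=72, B→H4 7×8=56, C→H4 11×4=44, D→H2 8×2=16, E→H4 3×5=15, F→H2 17×5=85
  transport cost 288, fixed 128 → total 416.
Compare {H1, H2, H4}: transport cost 240 + fixed 177 = 417.
Compare {H2}: transport cost 376 + fixed 55 = 431.
Compare {H1, H2}: transport cost 328 + fixed 104 = 432.
All other subsets cost ≥ 417. Minimum total cost: 416.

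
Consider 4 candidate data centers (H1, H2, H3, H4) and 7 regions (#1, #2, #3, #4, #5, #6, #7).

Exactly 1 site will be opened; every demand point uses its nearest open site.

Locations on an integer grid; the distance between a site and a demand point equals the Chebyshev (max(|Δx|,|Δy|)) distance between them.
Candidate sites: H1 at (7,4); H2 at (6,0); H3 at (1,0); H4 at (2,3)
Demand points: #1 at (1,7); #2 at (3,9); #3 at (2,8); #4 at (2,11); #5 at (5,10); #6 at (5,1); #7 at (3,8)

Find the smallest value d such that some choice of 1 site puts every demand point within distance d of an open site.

Open {H1}.
  Farthest demand point is #4 at distance 7 (to H1); all others are ≤ 7.
With {H4} the worst case is 8.
With {H2} the worst case is 11.
No size-1 selection achieves below 7.

7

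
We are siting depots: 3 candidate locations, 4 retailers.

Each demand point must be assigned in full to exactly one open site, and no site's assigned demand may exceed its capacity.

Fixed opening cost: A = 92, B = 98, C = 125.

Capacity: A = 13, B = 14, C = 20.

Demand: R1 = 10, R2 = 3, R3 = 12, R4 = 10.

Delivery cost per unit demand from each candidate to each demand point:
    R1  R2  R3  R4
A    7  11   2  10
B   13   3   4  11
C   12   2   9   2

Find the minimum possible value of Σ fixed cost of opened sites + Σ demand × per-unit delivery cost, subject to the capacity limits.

Open {A, B, C}; cheapest assignment that respects the capacities:
  A (cap 13, load 10): R1 — cost 10×7 = 70
  B (cap 14, load 12): R3 — cost 12×4 = 48
  C (cap 20, load 13): R2, R4 — cost 3×2 + 10×2 = 26
  Shipping 144, fixed 315 → total 459.
  Any other capacity-feasible assignment to {A, B, C} ships for at least 144.
Total demand is 35 and no other set of sites has combined capacity ≥ 35, so {A, B, C} is the only feasible choice of open sites. Minimum: 459.

459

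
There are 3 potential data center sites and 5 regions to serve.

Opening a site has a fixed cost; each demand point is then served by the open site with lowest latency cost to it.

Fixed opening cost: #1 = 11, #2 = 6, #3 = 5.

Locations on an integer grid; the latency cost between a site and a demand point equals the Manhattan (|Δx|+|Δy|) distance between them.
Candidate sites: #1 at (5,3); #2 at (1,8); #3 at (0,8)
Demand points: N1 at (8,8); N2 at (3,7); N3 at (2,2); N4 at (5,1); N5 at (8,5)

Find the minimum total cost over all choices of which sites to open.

Open {#1}: assign each demand point to its cheapest open site.
  N1→#1 8, N2→#1 6, N3→#1 4, N4→#1 2, N5→#1 5
  latency cost 25, fixed 11 → total 36.
Compare {#1, #2}: latency cost 21 + fixed 17 = 38.
Compare {#1, #3}: latency cost 23 + fixed 16 = 39.
Compare {#1, #2, #3}: latency cost 21 + fixed 22 = 43.
All other subsets cost ≥ 38. Minimum total cost: 36.

36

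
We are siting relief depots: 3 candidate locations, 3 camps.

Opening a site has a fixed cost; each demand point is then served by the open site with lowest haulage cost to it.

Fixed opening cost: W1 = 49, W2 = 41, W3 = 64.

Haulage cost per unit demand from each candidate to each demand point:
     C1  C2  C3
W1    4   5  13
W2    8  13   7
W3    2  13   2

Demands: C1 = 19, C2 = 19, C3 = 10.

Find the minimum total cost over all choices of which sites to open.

266

Open {W1, W3}: assign each demand point to its cheapest open site.
  C1→W3 19×2=38, C2→W1 19×5=95, C3→W3 10×2=20
  haulage cost 153, fixed 113 → total 266.
Compare {W1, W2, W3}: haulage cost 153 + fixed 154 = 307.
Compare {W1, W2}: haulage cost 241 + fixed 90 = 331.
Compare {W1}: haulage cost 301 + fixed 49 = 350.
All other subsets cost ≥ 307. Minimum total cost: 266.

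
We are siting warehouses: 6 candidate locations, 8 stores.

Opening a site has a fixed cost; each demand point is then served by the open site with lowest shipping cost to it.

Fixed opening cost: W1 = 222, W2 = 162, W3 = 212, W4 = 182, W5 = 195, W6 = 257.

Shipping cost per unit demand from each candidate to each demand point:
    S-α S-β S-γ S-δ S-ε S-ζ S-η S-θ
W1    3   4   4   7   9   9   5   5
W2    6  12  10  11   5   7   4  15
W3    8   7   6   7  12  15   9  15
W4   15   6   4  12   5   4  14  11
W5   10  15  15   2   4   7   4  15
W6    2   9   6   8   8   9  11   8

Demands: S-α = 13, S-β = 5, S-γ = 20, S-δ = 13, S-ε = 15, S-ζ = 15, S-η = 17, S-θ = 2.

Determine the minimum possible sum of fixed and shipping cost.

Open {W1}: assign each demand point to its cheapest open site.
  S-α→W1 13×3=39, S-β→W1 5×4=20, S-γ→W1 20×4=80, S-δ→W1 13×7=91, S-ε→W1 15×9=135, S-ζ→W1 15×9=135, S-η→W1 17×5=85, S-θ→W1 2×5=10
  shipping cost 595, fixed 222 → total 817.
Compare {W1, W5}: shipping cost 408 + fixed 417 = 825.
Compare {W4, W5}: shipping cost 476 + fixed 377 = 853.
Compare {W1, W4}: shipping cost 460 + fixed 404 = 864.
All other subsets cost ≥ 825. Minimum total cost: 817.

817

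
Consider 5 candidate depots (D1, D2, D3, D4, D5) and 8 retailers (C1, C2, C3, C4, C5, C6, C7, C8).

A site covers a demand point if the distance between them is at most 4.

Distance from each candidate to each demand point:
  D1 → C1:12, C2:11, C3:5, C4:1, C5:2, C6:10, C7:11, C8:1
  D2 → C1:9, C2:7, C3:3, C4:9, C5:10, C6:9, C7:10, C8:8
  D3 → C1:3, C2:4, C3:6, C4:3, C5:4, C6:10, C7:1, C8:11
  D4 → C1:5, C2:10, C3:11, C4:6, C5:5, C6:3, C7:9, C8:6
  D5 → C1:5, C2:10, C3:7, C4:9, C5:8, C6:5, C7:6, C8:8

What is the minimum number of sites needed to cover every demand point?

4

Coverage sets (demand points within 4 of each site):
  D1: {C4, C5, C8}
  D2: {C3}
  D3: {C1, C2, C4, C5, C7}
  D4: {C6}
  D5: {}
No 3 sites suffice: every size-3 union leaves at least one demand point uncovered.
But {D1, D2, D3, D4} covers everything, so the minimum is 4.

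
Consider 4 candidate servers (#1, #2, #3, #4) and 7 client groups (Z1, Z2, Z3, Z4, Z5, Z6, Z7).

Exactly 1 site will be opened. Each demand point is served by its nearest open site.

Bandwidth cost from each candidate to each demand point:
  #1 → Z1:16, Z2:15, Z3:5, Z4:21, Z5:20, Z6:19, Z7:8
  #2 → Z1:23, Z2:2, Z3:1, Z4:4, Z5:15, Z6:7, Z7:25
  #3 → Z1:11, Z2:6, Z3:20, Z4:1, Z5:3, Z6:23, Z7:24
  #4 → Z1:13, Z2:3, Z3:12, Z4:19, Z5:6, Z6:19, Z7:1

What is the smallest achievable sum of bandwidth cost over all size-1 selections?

73

Open {#4}.
  Z1→#4 13, Z2→#4 3, Z3→#4 12, Z4→#4 19, Z5→#4 6, Z6→#4 19, Z7→#4 1  ⇒ total 73.
Compare {#2}: total 77.
Compare {#3}: total 88.
No size-1 selection does better; minimum is 73.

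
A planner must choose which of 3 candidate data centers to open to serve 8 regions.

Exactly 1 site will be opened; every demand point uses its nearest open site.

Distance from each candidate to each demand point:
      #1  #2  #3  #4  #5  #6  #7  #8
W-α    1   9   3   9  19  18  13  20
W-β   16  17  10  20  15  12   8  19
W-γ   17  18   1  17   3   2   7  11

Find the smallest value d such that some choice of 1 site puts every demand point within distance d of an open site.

18

Open {W-γ}.
  Farthest demand point is #2 at distance 18 (to W-γ); all others are ≤ 18.
With {W-α} the worst case is 20.
With {W-β} the worst case is 20.
No size-1 selection achieves below 18.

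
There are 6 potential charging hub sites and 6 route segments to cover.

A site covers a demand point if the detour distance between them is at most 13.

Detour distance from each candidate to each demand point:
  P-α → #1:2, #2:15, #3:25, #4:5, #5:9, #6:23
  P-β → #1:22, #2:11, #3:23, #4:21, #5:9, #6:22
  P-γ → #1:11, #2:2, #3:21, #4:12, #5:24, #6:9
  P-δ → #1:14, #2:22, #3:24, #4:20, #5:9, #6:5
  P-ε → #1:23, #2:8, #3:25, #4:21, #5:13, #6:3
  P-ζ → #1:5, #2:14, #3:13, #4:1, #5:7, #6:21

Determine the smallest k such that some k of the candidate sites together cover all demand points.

Coverage sets (demand points within 13 of each site):
  P-α: {#1, #4, #5}
  P-β: {#2, #5}
  P-γ: {#1, #2, #4, #6}
  P-δ: {#5, #6}
  P-ε: {#2, #5, #6}
  P-ζ: {#1, #3, #4, #5}
No single site covers all 6 demand points.
But {P-γ, P-ζ} covers everything, so the minimum is 2.

2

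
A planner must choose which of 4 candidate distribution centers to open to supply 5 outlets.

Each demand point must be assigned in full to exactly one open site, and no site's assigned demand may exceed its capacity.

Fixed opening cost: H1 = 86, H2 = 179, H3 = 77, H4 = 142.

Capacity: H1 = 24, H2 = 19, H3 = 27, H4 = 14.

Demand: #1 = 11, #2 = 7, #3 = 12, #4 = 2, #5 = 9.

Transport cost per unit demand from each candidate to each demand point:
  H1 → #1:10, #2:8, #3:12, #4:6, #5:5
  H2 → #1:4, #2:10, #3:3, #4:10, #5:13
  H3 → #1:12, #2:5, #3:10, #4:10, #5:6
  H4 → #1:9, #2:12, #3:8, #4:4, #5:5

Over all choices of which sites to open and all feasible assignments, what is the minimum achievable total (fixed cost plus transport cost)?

Open {H1, H3}; cheapest assignment that respects the capacities:
  H1 (cap 24, load 22): #1, #4, #5 — cost 11×10 + 2×6 + 9×5 = 167
  H3 (cap 27, load 19): #2, #3 — cost 7×5 + 12×10 = 155
  Shipping 322, fixed 163 → total 485.
  Any other capacity-feasible assignment to {H1, H3} ships for at least 322.
Compare {H2, H3}: its best feasible assignment gives total 533.
Compare {H1, H2}: its best feasible assignment gives total 538.
Every other set of open sites that can feasibly serve all demand totals ≥ 533 even under its best assignment. Minimum: 485.

485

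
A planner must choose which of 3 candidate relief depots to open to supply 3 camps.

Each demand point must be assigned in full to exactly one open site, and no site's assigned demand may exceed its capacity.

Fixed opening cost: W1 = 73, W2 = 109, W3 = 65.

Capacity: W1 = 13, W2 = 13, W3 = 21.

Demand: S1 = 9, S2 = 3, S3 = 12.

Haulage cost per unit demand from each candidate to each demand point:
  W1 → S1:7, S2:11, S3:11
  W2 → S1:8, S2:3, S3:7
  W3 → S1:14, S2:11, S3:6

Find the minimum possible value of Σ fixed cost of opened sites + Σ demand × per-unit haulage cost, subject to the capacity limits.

Open {W1, W3}; cheapest assignment that respects the capacities:
  W1 (cap 13, load 12): S1, S2 — cost 9×7 + 3×11 = 96
  W3 (cap 21, load 12): S3 — cost 12×6 = 72
  Shipping 168, fixed 138 → total 306.
  Any other capacity-feasible assignment to {W1, W3} ships for at least 168.
Compare {W2, W3}: its best feasible assignment gives total 327.
Compare {W1, W2}: its best feasible assignment gives total 362.
Every other set of open sites that can feasibly serve all demand totals ≥ 327 even under its best assignment. Minimum: 306.

306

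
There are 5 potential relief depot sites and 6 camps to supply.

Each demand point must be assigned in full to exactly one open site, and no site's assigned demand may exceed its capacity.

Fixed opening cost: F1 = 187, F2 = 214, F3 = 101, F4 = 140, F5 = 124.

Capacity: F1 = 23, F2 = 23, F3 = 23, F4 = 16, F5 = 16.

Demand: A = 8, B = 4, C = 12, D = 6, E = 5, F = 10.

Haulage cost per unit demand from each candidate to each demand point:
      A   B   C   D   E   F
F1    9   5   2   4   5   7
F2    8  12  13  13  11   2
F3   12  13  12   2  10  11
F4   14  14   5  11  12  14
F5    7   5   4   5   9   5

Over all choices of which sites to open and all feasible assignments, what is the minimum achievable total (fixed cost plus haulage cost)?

592

Open {F1, F3}; cheapest assignment that respects the capacities:
  F1 (cap 23, load 22): C, F — cost 12×2 + 10×7 = 94
  F3 (cap 23, load 23): A, B, D, E — cost 8×12 + 4×13 + 6×2 + 5×10 = 210
  Shipping 304, fixed 288 → total 592.
  Any other capacity-feasible assignment to {F1, F3} ships for at least 304.
Compare {F1, F2}: its best feasible assignment gives total 606.
Compare {F1, F3, F5}: its best feasible assignment gives total 639.
Every other set of open sites that can feasibly serve all demand totals ≥ 606 even under its best assignment. Minimum: 592.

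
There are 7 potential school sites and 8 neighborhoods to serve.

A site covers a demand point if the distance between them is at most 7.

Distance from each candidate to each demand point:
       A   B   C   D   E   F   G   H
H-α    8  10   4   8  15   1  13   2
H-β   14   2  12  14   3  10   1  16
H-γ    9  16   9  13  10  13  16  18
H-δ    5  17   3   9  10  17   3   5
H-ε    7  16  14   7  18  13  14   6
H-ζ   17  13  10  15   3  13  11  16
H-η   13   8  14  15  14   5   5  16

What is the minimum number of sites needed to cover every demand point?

Coverage sets (demand points within 7 of each site):
  H-α: {C, F, H}
  H-β: {B, E, G}
  H-γ: {}
  H-δ: {A, C, G, H}
  H-ε: {A, D, H}
  H-ζ: {E}
  H-η: {F, G}
No 2 sites suffice: every size-2 union leaves at least one demand point uncovered.
But {H-α, H-β, H-ε} covers everything, so the minimum is 3.

3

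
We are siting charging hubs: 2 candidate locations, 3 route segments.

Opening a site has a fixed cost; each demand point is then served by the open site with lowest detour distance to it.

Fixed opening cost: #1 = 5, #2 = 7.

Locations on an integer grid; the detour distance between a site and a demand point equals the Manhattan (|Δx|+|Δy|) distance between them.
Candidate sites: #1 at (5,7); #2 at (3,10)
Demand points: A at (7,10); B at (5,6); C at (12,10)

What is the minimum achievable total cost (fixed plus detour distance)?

21

Open {#1}: assign each demand point to its cheapest open site.
  A→#1 5, B→#1 1, C→#1 10
  detour distance 16, fixed 5 → total 21.
Compare {#2}: detour distance 19 + fixed 7 = 26.
Compare {#1, #2}: detour distance 14 + fixed 12 = 26.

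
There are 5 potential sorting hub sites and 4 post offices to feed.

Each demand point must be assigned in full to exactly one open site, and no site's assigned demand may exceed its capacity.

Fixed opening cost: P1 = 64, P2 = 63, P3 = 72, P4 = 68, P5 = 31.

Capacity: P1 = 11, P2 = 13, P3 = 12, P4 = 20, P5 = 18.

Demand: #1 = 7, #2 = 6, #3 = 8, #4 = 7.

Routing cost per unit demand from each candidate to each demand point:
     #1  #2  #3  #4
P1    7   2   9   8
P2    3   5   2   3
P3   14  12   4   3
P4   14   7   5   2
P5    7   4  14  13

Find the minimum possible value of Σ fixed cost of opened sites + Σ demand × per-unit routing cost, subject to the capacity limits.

226

Open {P4, P5}; cheapest assignment that respects the capacities:
  P4 (cap 20, load 15): #3, #4 — cost 8×5 + 7×2 = 54
  P5 (cap 18, load 13): #1, #2 — cost 7×7 + 6×4 = 73
  Shipping 127, fixed 99 → total 226.
  Any other capacity-feasible assignment to {P4, P5} ships for at least 127.
Compare {P2, P4}: its best feasible assignment gives total 236.
Compare {P2, P4, P5}: its best feasible assignment gives total 261.
Every other set of open sites that can feasibly serve all demand totals ≥ 236 even under its best assignment. Minimum: 226.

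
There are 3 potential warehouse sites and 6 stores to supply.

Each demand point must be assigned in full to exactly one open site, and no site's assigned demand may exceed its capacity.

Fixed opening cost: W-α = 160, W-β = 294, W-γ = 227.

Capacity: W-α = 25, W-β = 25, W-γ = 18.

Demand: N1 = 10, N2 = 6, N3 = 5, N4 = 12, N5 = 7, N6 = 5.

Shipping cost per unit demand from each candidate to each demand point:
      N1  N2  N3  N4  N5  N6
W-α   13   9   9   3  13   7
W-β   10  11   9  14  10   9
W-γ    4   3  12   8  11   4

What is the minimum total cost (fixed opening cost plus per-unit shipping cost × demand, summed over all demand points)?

Open {W-α, W-β}; cheapest assignment that respects the capacities:
  W-α (cap 25, load 23): N2, N4, N6 — cost 6×9 + 12×3 + 5×7 = 125
  W-β (cap 25, load 22): N1, N3, N5 — cost 10×10 + 5×9 + 7×10 = 215
  Shipping 340, fixed 454 → total 794.
  Any other capacity-feasible assignment to {W-α, W-β} ships for at least 340.
Compare {W-α, W-β, W-γ}: its best feasible assignment gives total 925.
Every other set of open sites that can feasibly serve all demand totals ≥ 925 even under its best assignment. Minimum: 794.

794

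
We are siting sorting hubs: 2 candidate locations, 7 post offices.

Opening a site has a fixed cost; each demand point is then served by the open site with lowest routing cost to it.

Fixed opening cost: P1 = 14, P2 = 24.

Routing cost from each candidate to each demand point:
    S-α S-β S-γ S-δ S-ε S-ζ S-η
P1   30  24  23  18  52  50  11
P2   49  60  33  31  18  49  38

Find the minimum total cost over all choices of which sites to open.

Open {P1, P2}: assign each demand point to its cheapest open site.
  S-α→P1 30, S-β→P1 24, S-γ→P1 23, S-δ→P1 18, S-ε→P2 18, S-ζ→P2 49, S-η→P1 11
  routing cost 173, fixed 38 → total 211.
Compare {P1}: routing cost 208 + fixed 14 = 222.
Compare {P2}: routing cost 278 + fixed 24 = 302.

211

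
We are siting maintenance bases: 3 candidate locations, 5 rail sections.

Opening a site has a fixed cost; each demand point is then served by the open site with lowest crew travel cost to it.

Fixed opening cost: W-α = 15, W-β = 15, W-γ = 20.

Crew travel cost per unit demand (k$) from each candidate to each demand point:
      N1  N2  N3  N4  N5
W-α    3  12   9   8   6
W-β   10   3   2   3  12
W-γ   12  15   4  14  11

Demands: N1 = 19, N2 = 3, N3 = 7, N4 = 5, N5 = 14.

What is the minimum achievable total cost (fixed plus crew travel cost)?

Open {W-α, W-β}: assign each demand point to its cheapest open site.
  N1→W-α 19×3=57, N2→W-β 3×3=9, N3→W-β 7×2=14, N4→W-β 5×3=15, N5→W-α 14×6=84
  crew travel cost 179, fixed 30 → total 209.
Compare {W-α, W-β, W-γ}: crew travel cost 179 + fixed 50 = 229.
Compare {W-α, W-γ}: crew travel cost 245 + fixed 35 = 280.
Compare {W-α}: crew travel cost 280 + fixed 15 = 295.
All other subsets cost ≥ 229. Minimum total cost: 209.

209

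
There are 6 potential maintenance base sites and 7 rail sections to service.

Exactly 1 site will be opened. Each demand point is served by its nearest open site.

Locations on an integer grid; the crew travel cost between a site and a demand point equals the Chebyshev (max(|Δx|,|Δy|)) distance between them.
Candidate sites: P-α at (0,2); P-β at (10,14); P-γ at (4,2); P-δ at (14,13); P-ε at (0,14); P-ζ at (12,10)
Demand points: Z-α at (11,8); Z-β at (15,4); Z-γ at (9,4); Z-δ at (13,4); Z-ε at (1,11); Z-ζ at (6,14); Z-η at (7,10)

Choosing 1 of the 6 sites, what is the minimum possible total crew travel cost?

42

Open {P-ζ}.
  Z-α→P-ζ 2, Z-β→P-ζ 6, Z-γ→P-ζ 6, Z-δ→P-ζ 6, Z-ε→P-ζ 11, Z-ζ→P-ζ 6, Z-η→P-ζ 5  ⇒ total 42.
Compare {P-β}: total 53.
Compare {P-δ}: total 60.
No size-1 selection does better; minimum is 42.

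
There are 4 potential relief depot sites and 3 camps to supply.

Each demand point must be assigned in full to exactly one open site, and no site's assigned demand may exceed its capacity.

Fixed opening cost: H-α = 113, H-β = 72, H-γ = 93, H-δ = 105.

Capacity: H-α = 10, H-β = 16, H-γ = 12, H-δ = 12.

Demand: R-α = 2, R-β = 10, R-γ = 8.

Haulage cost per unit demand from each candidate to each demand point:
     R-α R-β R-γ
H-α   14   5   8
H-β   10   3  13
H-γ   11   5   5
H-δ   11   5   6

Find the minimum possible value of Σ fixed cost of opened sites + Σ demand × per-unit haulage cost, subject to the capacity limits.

Open {H-β, H-γ}; cheapest assignment that respects the capacities:
  H-β (cap 16, load 12): R-α, R-β — cost 2×10 + 10×3 = 50
  H-γ (cap 12, load 8): R-γ — cost 8×5 = 40
  Shipping 90, fixed 165 → total 255.
  Any other capacity-feasible assignment to {H-β, H-γ} ships for at least 90.
Compare {H-β, H-δ}: its best feasible assignment gives total 275.
Compare {H-α, H-β}: its best feasible assignment gives total 299.
Every other set of open sites that can feasibly serve all demand totals ≥ 275 even under its best assignment. Minimum: 255.

255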